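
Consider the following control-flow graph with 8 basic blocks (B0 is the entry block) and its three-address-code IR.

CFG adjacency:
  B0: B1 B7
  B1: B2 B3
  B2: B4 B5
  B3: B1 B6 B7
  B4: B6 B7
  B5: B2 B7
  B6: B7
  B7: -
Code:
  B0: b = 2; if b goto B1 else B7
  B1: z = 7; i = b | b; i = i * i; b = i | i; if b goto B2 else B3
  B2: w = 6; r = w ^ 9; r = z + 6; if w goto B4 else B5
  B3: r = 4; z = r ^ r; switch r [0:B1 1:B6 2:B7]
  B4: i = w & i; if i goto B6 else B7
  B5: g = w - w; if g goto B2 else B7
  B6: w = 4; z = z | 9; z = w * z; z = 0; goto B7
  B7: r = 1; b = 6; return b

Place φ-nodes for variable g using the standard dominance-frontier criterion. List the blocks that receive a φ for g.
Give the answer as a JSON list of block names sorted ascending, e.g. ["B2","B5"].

Answer: ["B2", "B6", "B7"]

Derivation:
idom tree: B1←B0 B2←B1 B3←B1 B4←B2 B5←B2 B6←B1 B7←B0
Join-block Dom:
  B1: preds {B0,B3}: {B0} ∩ {B0,B1,B3} = {B0}; idom=B0
  B2: preds {B1,B5}: {B0,B1} ∩ {B0,B1,B2,B5} = {B0,B1}; idom=B1
  B6: preds {B3,B4}: {B0,B1,B3} ∩ {B0,B1,B2,B4} = {B0,B1}; idom=B1
  B7: preds {B0,B3,B4,B5,B6}: {B0} ∩ {B0,B1,B3} ∩ {B0,B1,B2,B4} ∩ {B0,B1,B2,B5} ∩ {B0,B1,B6} = {B0}; idom=B0

DF derivation:
  B1←B0: walk · to B0
  B1←B3: walk B3→B1 to B0
  B2←B1: walk · to B1
  B2←B5: walk B5→B2 to B1
  B6←B3: walk B3 to B1
  B6←B4: walk B4→B2 to B1
  B7←B0: walk · to B0
  B7←B3: walk B3→B1 to B0
  B7←B4: walk B4→B2→B1 to B0
  B7←B5: walk B5→B2→B1 to B0
  B7←B6: walk B6→B1 to B0
  B0 → ∅
  B1 → {B1,B7}
  B2 → {B2,B6,B7}
  B3 → {B1,B6,B7}
  B4 → {B6,B7}
  B5 → {B2,B7}
  B6 → {B7}
  B7 → ∅

φ for g: defs {B5}
  DF⁺ = {B2,B6,B7}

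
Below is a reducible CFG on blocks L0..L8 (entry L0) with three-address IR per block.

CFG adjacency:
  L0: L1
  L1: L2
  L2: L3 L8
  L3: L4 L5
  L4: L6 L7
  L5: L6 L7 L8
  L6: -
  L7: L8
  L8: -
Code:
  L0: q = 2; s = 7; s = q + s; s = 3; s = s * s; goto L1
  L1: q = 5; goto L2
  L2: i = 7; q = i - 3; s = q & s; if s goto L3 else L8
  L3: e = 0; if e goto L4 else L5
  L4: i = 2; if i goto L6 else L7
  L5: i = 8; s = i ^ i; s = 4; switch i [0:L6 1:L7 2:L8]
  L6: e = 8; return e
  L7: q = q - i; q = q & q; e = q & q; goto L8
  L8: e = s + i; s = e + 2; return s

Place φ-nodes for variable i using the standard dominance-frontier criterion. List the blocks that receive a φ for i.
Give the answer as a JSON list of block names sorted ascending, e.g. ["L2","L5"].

idom tree: L1←L0 L2←L1 L3←L2 L4←L3 L5←L3 L6←L3 L7←L3 L8←L2
Dom∩ at merges:
  L6: preds {L4,L5}: {L0,L1,L2,L3,L4} ∩ {L0,L1,L2,L3,L5} = {L0,L1,L2,L3}; idom=L3
  L7: preds {L4,L5}: {L0,L1,L2,L3,L4} ∩ {L0,L1,L2,L3,L5} = {L0,L1,L2,L3}; idom=L3
  L8: preds {L2,L5,L7}: {L0,L1,L2} ∩ {L0,L1,L2,L3,L5} ∩ {L0,L1,L2,L3,L7} = {L0,L1,L2}; idom=L2

DF walk-up:
  L6←L4: walk L4 to L3
  L6←L5: walk L5 to L3
  L7←L4: walk L4 to L3
  L7←L5: walk L5 to L3
  L8←L2: walk · to L2
  L8←L5: walk L5→L3 to L2
  L8←L7: walk L7→L3 to L2
  L0: DF=∅
  L1: DF=∅
  L2: DF=∅
  L3: DF={L8}
  L4: DF={L6,L7}
  L5: DF={L6,L7,L8}
  L6: DF=∅
  L7: DF={L8}
  L8: DF=∅

φ for i: defs {L2,L4,L5}
  DF⁺ = {L6,L7,L8}

Answer: ["L6", "L7", "L8"]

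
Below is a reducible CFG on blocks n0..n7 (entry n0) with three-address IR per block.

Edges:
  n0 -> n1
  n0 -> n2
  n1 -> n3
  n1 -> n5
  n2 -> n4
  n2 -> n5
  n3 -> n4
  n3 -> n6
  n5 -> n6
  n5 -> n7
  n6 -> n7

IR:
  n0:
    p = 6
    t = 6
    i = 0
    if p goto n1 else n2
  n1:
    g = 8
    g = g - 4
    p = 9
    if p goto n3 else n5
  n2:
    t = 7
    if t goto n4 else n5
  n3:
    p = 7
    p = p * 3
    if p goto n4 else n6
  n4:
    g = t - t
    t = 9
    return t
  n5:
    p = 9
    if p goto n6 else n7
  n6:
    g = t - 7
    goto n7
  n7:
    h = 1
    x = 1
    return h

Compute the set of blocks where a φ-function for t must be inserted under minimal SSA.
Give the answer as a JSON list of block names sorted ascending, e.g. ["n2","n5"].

Answer: ["n4", "n5", "n6", "n7"]

Derivation:
idom tree: n1←n0 n2←n0 n3←n1 n4←n0 n5←n0 n6←n0 n7←n0
Dom∩ at merges:
  n4: preds {n2,n3}: {n0,n2} ∩ {n0,n1,n3} = {n0}; idom=n0
  n5: preds {n1,n2}: {n0,n1} ∩ {n0,n2} = {n0}; idom=n0
  n6: preds {n3,n5}: {n0,n1,n3} ∩ {n0,n5} = {n0}; idom=n0
  n7: preds {n5,n6}: {n0,n5} ∩ {n0,n6} = {n0}; idom=n0

DF walk-up:
  n4←n2: walk n2 to n0
  n4←n3: walk n3→n1 to n0
  n5←n1: walk n1 to n0
  n5←n2: walk n2 to n0
  n6←n3: walk n3→n1 to n0
  n6←n5: walk n5 to n0
  n7←n5: walk n5 to n0
  n7←n6: walk n6 to n0
  n0: DF=∅
  n1: DF={n4,n5,n6}
  n2: DF={n4,n5}
  n3: DF={n4,n6}
  n4: DF=∅
  n5: DF={n6,n7}
  n6: DF={n7}
  n7: DF=∅

φ for t: defs {n0,n2,n4}
  DF⁺ = {n4,n5,n6,n7}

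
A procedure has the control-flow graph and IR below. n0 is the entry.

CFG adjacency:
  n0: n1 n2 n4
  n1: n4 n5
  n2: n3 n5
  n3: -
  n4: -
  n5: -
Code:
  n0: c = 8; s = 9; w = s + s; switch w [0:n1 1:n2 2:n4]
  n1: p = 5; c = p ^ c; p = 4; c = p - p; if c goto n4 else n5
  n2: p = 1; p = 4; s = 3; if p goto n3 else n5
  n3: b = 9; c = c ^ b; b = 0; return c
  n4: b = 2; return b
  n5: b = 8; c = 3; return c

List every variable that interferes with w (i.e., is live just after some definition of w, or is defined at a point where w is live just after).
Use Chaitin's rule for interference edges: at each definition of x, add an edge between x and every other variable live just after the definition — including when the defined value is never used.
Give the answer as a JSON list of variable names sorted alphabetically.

def/use:
  n0: def={c,s,w} ue=∅
  n1: def={c,p} ue={c}
  n2: def={p,s} ue=∅
  n3: def={b,c} ue={c}
  n4: def={b} ue=∅
  n5: def={b,c} ue=∅

Backward fixpoint:
  n0 li=∅ lo={c}
  n1 li={c} lo=∅
  n2 li={c} lo={c}
  n3 li={c} lo=∅
  n4 li=∅ lo=∅
  n5 li=∅ lo=∅

Conflict graph:
  b — {c}
  c — {b,p,s,w}
  p — {c,s}
  s — {c,p}
  w — {c}

N(w) = ["c"]

Answer: ["c"]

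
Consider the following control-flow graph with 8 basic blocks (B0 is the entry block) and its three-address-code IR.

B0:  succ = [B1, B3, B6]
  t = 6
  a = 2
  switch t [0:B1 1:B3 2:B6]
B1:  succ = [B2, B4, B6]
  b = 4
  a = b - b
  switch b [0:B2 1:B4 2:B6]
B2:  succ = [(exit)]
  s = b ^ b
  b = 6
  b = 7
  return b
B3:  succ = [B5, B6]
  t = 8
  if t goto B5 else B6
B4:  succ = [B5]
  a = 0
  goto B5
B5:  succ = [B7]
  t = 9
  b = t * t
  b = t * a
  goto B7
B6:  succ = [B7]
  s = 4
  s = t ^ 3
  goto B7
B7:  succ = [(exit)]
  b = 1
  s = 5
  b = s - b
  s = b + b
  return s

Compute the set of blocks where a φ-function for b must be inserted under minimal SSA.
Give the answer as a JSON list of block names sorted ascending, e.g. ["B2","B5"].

idom tree: B1←B0 B2←B1 B3←B0 B4←B1 B5←B0 B6←B0 B7←B0
Dom∩ at merges:
  B5: preds {B3,B4}: {B0,B3} ∩ {B0,B1,B4} = {B0}; idom=B0
  B6: preds {B0,B1,B3}: {B0} ∩ {B0,B1} ∩ {B0,B3} = {B0}; idom=B0
  B7: preds {B5,B6}: {B0,B5} ∩ {B0,B6} = {B0}; idom=B0

DF walk-up:
  join B5 pred B3: B3 stop@B0
  join B5 pred B4: B4→B1 stop@B0
  join B6 pred B0: · stop@B0
  join B6 pred B1: B1 stop@B0
  join B6 pred B3: B3 stop@B0
  join B7 pred B5: B5 stop@B0
  join B7 pred B6: B6 stop@B0
  DF(B0)=∅
  DF(B1)={B5,B6}
  DF(B2)=∅
  DF(B3)={B5,B6}
  DF(B4)={B5}
  DF(B5)={B7}
  DF(B6)={B7}
  DF(B7)=∅

φ for b: defs {B1,B2,B5,B7}
  DF⁺ = {B5,B6,B7}

Answer: ["B5", "B6", "B7"]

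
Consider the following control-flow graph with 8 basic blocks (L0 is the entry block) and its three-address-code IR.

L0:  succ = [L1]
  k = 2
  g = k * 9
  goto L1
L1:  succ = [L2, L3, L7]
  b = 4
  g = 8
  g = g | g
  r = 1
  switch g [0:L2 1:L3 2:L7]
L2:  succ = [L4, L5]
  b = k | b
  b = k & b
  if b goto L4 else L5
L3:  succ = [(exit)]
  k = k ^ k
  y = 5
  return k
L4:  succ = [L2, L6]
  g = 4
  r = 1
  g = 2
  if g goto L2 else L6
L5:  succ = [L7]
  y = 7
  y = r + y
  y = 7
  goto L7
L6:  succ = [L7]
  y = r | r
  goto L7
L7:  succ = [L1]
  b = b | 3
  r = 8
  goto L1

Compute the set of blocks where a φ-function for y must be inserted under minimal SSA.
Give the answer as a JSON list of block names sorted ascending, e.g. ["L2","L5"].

idom tree: L1←L0 L2←L1 L3←L1 L4←L2 L5←L2 L6←L4 L7←L1
Join-block Dom:
  L1: preds {L0,L7}: {L0} ∩ {L0,L1,L7} = {L0}; idom=L0
  L2: preds {L1,L4}: {L0,L1} ∩ {L0,L1,L2,L4} = {L0,L1}; idom=L1
  L7: preds {L1,L5,L6}: {L0,L1} ∩ {L0,L1,L2,L5} ∩ {L0,L1,L2,L4,L6} = {L0,L1}; idom=L1

DF walk-up:
  join L1 pred L0: · stop@L0
  join L1 pred L7: L7→L1 stop@L0
  join L2 pred L1: · stop@L1
  join L2 pred L4: L4→L2 stop@L1
  join L7 pred L1: · stop@L1
  join L7 pred L5: L5→L2 stop@L1
  join L7 pred L6: L6→L4→L2 stop@L1
  L0 → ∅
  L1 → {L1}
  L2 → {L2,L7}
  L3 → ∅
  L4 → {L2,L7}
  L5 → {L7}
  L6 → {L7}
  L7 → {L1}

φ for y: defs {L3,L5,L6}
  DF⁺ = {L1,L7}

Answer: ["L1", "L7"]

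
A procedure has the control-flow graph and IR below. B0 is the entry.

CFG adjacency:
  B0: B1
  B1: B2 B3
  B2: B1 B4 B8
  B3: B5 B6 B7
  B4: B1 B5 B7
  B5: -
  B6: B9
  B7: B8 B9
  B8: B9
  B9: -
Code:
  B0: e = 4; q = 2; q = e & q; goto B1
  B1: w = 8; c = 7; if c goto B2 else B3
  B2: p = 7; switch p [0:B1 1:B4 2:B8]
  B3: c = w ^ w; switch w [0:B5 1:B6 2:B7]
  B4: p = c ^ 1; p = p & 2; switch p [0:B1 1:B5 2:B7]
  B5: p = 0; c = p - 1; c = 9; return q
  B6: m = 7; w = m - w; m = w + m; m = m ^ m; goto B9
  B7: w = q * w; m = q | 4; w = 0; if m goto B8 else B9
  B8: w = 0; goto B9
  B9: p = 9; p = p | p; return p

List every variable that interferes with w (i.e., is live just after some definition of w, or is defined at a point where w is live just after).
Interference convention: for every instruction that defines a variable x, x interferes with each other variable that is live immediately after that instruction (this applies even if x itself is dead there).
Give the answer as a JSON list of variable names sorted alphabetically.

Per-block:
  B0: {e,q} / ∅
  B1: {c,w} / ∅
  B2: {p} / ∅
  B3: {c} / {w}
  B4: {p} / {c}
  B5: {c,p} / {q}
  B6: {m,w} / {w}
  B7: {m,w} / {q,w}
  B8: {w} / ∅
  B9: {p} / ∅

Live sets:
  B0 li=∅ lo={q}
  B1 li={q} lo={c,q,w}
  B2 li={c,q,w} lo={c,q,w}
  B3 li={q,w} lo={q,w}
  B4 li={c,q,w} lo={q,w}
  B5 li={q} lo=∅
  B6 li={w} lo=∅
  B7 li={q,w} lo=∅
  B8 li=∅ lo=∅
  B9 li=∅ lo=∅

Interfere edges:
  c: {p,q,w}
  e: {q}
  m: {w}
  p: {c,q,w}
  q: {c,e,p,w}
  w: {c,m,p,q}

N(w) = ["c", "m", "p", "q"]

Answer: ["c", "m", "p", "q"]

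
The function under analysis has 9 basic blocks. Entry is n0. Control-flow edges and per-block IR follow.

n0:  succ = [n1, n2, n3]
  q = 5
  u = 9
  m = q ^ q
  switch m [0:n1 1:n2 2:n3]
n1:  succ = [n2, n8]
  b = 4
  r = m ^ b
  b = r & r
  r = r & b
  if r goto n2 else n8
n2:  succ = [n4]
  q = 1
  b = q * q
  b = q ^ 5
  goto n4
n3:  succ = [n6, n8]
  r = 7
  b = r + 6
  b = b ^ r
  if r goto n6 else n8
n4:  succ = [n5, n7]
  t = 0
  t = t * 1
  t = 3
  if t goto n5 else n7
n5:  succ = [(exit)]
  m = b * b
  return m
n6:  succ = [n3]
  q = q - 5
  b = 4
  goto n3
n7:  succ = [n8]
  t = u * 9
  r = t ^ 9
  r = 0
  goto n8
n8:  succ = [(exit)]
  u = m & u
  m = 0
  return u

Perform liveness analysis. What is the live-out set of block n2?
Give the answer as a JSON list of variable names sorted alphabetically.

Answer: ["b", "m", "u"]

Analysis:
Block summaries:
  n0: {m,q,u} / ∅
  n1: {b,r} / {m}
  n2: {b,q} / ∅
  n3: {b,r} / ∅
  n4: {t} / ∅
  n5: {m} / {b}
  n6: {b,q} / {q}
  n7: {r,t} / {u}
  n8: {m,u} / {m,u}

Live sets:
  live n0: ∅→{m,q,u}
  live n1: {m,u}→{m,u}
  live n2: {m,u}→{b,m,u}
  live n3: {m,q,u}→{m,q,u}
  live n4: {b,m,u}→{b,m,u}
  live n5: {b}→∅
  live n6: {m,q,u}→{m,q,u}
  live n7: {m,u}→{m,u}
  live n8: {m,u}→∅

live-out(n2) = ["b", "m", "u"]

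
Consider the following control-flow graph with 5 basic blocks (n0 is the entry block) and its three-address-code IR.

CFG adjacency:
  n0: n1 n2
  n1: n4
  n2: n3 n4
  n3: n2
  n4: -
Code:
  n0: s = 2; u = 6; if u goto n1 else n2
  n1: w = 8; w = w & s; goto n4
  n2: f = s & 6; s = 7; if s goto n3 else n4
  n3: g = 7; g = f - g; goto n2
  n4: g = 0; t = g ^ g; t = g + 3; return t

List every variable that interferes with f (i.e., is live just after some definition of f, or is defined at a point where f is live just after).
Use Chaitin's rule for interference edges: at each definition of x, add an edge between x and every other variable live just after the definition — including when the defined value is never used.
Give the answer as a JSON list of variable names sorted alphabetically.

Answer: ["g", "s"]

Analysis:
def/use:
  n0: def={s,u} ue=∅
  n1: def={w} ue={s}
  n2: def={f,s} ue={s}
  n3: def={g} ue={f}
  n4: def={g,t} ue=∅

Live sets:
  n0: in=∅ out={s}
  n1: in={s} out=∅
  n2: in={s} out={f,s}
  n3: in={f,s} out={s}
  n4: in=∅ out=∅

Interfere edges:
  f↔{g,s}
  g↔{f,s,t}
  s↔{f,g,u,w}
  t↔{g}
  u↔{s}
  w↔{s}

N(f) = ["g", "s"]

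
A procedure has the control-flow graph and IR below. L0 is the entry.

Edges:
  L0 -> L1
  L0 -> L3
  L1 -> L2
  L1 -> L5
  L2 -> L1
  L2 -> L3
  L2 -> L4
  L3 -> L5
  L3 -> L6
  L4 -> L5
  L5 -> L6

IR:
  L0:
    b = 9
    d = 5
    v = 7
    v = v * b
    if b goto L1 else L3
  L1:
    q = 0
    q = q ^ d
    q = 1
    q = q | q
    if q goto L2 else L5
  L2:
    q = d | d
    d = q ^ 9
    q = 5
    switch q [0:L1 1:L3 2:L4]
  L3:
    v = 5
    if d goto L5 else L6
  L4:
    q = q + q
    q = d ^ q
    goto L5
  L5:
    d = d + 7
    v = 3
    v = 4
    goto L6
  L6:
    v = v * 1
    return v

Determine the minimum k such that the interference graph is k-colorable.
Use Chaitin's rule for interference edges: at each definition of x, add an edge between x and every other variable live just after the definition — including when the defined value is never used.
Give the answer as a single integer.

Answer: 3

Working:
Block summaries:
  L0: def={b,d,v} ue=∅
  L1: def={q} ue={d}
  L2: def={d,q} ue={d}
  L3: def={v} ue={d}
  L4: def={q} ue={d,q}
  L5: def={d,v} ue={d}
  L6: def={v} ue={v}

Live sets:
  L0 li=∅ lo={d}
  L1 li={d} lo={d}
  L2 li={d} lo={d,q}
  L3 li={d} lo={d,v}
  L4 li={d,q} lo={d}
  L5 li={d} lo={v}
  L6 li={v} lo=∅

Interfere edges:
  b — {d,v}
  d — {b,q,v}
  q — {d}
  v — {b,d}

Colouring:
  clique {b,d,v} ⇒ need ≥ 3
  3-colouring: R0={d}  R1={b,q}  R2={v}
  χ = 3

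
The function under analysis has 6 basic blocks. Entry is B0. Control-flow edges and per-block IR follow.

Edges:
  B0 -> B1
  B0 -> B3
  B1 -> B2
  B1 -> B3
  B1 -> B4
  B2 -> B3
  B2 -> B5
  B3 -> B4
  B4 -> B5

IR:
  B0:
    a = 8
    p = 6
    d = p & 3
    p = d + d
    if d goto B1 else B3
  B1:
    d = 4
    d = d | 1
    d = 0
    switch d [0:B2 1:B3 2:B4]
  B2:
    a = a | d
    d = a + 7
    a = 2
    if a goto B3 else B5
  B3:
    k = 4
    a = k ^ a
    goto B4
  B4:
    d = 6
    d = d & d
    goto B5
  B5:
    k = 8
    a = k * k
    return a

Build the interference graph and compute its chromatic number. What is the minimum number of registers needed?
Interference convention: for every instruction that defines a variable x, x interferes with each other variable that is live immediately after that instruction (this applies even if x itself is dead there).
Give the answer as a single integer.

Answer: 3

Working:
Per-block:
  B0 def {a,d,p} use ∅
  B1 def {d} use ∅
  B2 def {a,d} use {a,d}
  B3 def {a,k} use {a}
  B4 def {d} use ∅
  B5 def {a,k} use ∅

Backward fixpoint:
  live B0: ∅→{a}
  live B1: {a}→{a,d}
  live B2: {a,d}→{a}
  live B3: {a}→∅
  live B4: ∅→∅
  live B5: ∅→∅

Interfere edges:
  a — {d,k,p}
  d — {a,p}
  k — {a}
  p — {a,d}

Colouring:
  lower bound: {a,d,p} mutually conflict ⇒ χ ≥ 3
  3-colouring: R0={a}  R1={d,k}  R2={p}
  χ = 3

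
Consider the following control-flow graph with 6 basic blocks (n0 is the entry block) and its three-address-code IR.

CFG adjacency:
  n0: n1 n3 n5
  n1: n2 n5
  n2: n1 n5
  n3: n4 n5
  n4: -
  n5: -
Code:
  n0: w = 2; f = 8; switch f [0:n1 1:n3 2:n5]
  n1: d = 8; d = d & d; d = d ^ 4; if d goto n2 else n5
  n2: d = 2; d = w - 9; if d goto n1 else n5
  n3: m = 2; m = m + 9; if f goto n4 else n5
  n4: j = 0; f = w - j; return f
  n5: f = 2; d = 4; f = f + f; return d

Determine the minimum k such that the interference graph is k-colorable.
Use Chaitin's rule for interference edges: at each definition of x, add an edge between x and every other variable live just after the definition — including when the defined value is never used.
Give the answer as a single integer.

Answer: 3

Working:
def/use:
  n0 def {f,w} use ∅
  n1 def {d} use ∅
  n2 def {d} use {w}
  n3 def {m} use {f}
  n4 def {f,j} use {w}
  n5 def {d,f} use ∅

Liveness:
  n0: in=∅ out={f,w}
  n1: in={w} out={w}
  n2: in={w} out={w}
  n3: in={f,w} out={w}
  n4: in={w} out=∅
  n5: in=∅ out=∅

Interfere edges:
  d: {f,w}
  f: {d,m,w}
  j: {w}
  m: {f,w}
  w: {d,f,j,m}

Registers:
  clique {d,f,w} ⇒ need ≥ 3
  3-colouring: c0={w}  c1={f,j}  c2={d,m}
  χ = 3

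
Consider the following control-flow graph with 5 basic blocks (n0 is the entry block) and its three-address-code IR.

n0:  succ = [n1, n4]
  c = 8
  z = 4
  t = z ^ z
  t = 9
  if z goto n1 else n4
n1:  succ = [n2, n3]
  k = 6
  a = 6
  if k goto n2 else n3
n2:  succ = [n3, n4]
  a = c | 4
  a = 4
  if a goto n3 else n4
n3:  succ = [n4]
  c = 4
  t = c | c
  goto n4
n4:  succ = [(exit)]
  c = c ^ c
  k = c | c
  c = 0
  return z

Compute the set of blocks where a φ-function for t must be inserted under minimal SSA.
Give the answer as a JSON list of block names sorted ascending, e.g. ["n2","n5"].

idom tree: n1←n0 n2←n1 n3←n1 n4←n0
Dom∩ at merges:
  n3: preds {n1,n2}: {n0,n1} ∩ {n0,n1,n2} = {n0,n1}; idom=n1
  n4: preds {n0,n2,n3}: {n0} ∩ {n0,n1,n2} ∩ {n0,n1,n3} = {n0}; idom=n0

Frontier:
  n3←n1: walk · to n1
  n3←n2: walk n2 to n1
  n4←n0: walk · to n0
  n4←n2: walk n2→n1 to n0
  n4←n3: walk n3→n1 to n0
  DF(n0)=∅
  DF(n1)={n4}
  DF(n2)={n3,n4}
  DF(n3)={n4}
  DF(n4)=∅

φ for t: defs {n0,n3}
  DF⁺ = {n4}

Answer: ["n4"]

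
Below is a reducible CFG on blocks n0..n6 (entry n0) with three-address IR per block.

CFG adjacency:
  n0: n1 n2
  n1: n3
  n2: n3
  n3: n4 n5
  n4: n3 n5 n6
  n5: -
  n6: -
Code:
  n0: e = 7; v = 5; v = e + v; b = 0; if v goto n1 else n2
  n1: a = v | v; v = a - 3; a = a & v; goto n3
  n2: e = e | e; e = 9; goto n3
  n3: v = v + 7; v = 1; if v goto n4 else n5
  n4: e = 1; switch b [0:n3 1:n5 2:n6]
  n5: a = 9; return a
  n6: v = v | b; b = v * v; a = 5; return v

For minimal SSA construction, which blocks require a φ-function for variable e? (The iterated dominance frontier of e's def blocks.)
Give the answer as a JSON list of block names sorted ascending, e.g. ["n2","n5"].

idom tree: n1←n0 n2←n0 n3←n0 n4←n3 n5←n3 n6←n4
Join-block Dom:
  n3: preds {n1,n2,n4}: {n0,n1} ∩ {n0,n2} ∩ {n0,n3,n4} = {n0}; idom=n0
  n5: preds {n3,n4}: {n0,n3} ∩ {n0,n3,n4} = {n0,n3}; idom=n3

DF walk-up:
  join n3 pred n1: n1 stop@n0
  join n3 pred n2: n2 stop@n0
  join n3 pred n4: n4→n3 stop@n0
  join n5 pred n3: · stop@n3
  join n5 pred n4: n4 stop@n3
  n0: DF=∅
  n1: DF={n3}
  n2: DF={n3}
  n3: DF={n3}
  n4: DF={n3,n5}
  n5: DF=∅
  n6: DF=∅

φ for e: defs {n0,n2,n4}
  DF⁺ = {n3,n5}

Answer: ["n3", "n5"]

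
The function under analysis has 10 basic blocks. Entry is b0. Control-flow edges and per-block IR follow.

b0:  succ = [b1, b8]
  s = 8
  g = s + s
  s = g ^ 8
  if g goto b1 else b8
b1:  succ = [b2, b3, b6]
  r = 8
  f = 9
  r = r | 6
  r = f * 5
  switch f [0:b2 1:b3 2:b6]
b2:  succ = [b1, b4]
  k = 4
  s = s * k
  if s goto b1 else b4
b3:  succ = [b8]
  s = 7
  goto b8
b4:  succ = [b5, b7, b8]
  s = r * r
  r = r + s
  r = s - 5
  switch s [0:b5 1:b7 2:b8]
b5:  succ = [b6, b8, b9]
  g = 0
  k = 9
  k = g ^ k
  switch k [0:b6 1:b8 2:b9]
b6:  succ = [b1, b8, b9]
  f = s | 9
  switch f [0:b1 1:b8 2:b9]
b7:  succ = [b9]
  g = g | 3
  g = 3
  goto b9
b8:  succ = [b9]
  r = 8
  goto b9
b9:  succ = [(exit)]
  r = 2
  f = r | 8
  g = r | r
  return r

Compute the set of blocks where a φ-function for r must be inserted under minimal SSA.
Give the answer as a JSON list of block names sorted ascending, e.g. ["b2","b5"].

idom tree: b1←b0 b2←b1 b3←b1 b4←b2 b5←b4 b6←b1 b7←b4 b8←b0 b9←b0
Join-block Dom:
  b1: preds {b0,b2,b6}: {b0} ∩ {b0,b1,b2} ∩ {b0,b1,b6} = {b0}; idom=b0
  b6: preds {b1,b5}: {b0,b1} ∩ {b0,b1,b2,b4,b5} = {b0,b1}; idom=b1
  b8: preds {b0,b3,b4,b5,b6}: {b0} ∩ {b0,b1,b3} ∩ {b0,b1,b2,b4} ∩ {b0,b1,b2,b4,b5} ∩ {b0,b1,b6} = {b0}; idom=b0
  b9: preds {b5,b6,b7,b8}: {b0,b1,b2,b4,b5} ∩ {b0,b1,b6} ∩ {b0,b1,b2,b4,b7} ∩ {b0,b8} = {b0}; idom=b0

Frontier:
  b1←b0: walk · to b0
  b1←b2: walk b2→b1 to b0
  b1←b6: walk b6→b1 to b0
  b6←b1: walk · to b1
  b6←b5: walk b5→b4→b2 to b1
  b8←b0: walk · to b0
  b8←b3: walk b3→b1 to b0
  b8←b4: walk b4→b2→b1 to b0
  b8←b5: walk b5→b4→b2→b1 to b0
  b8←b6: walk b6→b1 to b0
  b9←b5: walk b5→b4→b2→b1 to b0
  b9←b6: walk b6→b1 to b0
  b9←b7: walk b7→b4→b2→b1 to b0
  b9←b8: walk b8 to b0
  b0: DF=∅
  b1: DF={b1,b8,b9}
  b2: DF={b1,b6,b8,b9}
  b3: DF={b8}
  b4: DF={b6,b8,b9}
  b5: DF={b6,b8,b9}
  b6: DF={b1,b8,b9}
  b7: DF={b9}
  b8: DF={b9}
  b9: DF=∅

φ for r: defs {b1,b4,b8,b9}
  DF⁺ = {b1,b6,b8,b9}

Answer: ["b1", "b6", "b8", "b9"]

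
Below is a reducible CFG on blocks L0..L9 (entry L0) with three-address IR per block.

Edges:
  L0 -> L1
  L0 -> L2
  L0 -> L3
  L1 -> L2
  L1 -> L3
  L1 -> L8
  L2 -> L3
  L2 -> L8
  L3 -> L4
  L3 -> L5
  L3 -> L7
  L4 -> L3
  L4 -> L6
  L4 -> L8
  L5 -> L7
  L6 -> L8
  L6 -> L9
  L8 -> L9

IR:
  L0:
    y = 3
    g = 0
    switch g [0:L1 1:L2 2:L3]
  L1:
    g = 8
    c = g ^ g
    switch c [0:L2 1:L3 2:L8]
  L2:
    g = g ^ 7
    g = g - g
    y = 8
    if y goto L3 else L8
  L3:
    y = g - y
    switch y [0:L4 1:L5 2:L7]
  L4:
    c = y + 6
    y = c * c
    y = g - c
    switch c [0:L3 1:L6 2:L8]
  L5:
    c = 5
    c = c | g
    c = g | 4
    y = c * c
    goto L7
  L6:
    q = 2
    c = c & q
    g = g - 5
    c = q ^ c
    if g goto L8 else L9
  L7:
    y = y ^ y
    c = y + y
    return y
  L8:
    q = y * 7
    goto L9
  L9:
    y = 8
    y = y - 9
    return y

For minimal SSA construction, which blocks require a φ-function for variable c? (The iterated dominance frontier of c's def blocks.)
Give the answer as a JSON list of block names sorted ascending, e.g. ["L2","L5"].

idom tree: L1←L0 L2←L0 L3←L0 L4←L3 L5←L3 L6←L4 L7←L3 L8←L0 L9←L0
Join-block Dom:
  L2: preds {L0,L1}: {L0} ∩ {L0,L1} = {L0}; idom=L0
  L3: preds {L0,L1,L2,L4}: {L0} ∩ {L0,L1} ∩ {L0,L2} ∩ {L0,L3,L4} = {L0}; idom=L0
  L7: preds {L3,L5}: {L0,L3} ∩ {L0,L3,L5} = {L0,L3}; idom=L3
  L8: preds {L1,L2,L4,L6}: {L0,L1} ∩ {L0,L2} ∩ {L0,L3,L4} ∩ {L0,L3,L4,L6} = {L0}; idom=L0
  L9: preds {L6,L8}: {L0,L3,L4,L6} ∩ {L0,L8} = {L0}; idom=L0

DF walk-up:
  join L2 pred L0: · stop@L0
  join L2 pred L1: L1 stop@L0
  join L3 pred L0: · stop@L0
  join L3 pred L1: L1 stop@L0
  join L3 pred L2: L2 stop@L0
  join L3 pred L4: L4→L3 stop@L0
  join L7 pred L3: · stop@L3
  join L7 pred L5: L5 stop@L3
  join L8 pred L1: L1 stop@L0
  join L8 pred L2: L2 stop@L0
  join L8 pred L4: L4→L3 stop@L0
  join L8 pred L6: L6→L4→L3 stop@L0
  join L9 pred L6: L6→L4→L3 stop@L0
  join L9 pred L8: L8 stop@L0
  L0: DF=∅
  L1: DF={L2,L3,L8}
  L2: DF={L3,L8}
  L3: DF={L3,L8,L9}
  L4: DF={L3,L8,L9}
  L5: DF={L7}
  L6: DF={L8,L9}
  L7: DF=∅
  L8: DF={L9}
  L9: DF=∅

φ for c: defs {L1,L4,L5,L6,L7}
  DF⁺ = {L2,L3,L7,L8,L9}

Answer: ["L2", "L3", "L7", "L8", "L9"]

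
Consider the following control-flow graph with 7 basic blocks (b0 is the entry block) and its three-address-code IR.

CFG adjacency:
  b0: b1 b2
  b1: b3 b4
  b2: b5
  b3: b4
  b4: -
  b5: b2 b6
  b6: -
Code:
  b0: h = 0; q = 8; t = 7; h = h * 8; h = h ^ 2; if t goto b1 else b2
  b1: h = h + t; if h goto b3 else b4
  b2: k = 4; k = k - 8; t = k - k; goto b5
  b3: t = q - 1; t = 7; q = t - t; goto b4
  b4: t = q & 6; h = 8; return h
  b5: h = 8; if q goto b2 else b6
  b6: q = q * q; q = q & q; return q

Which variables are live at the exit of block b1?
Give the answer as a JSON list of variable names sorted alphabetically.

Block summaries:
  b0 def {h,q,t} use ∅
  b1 def {h} use {h,t}
  b2 def {k,t} use ∅
  b3 def {q,t} use {q}
  b4 def {h,t} use {q}
  b5 def {h} use {q}
  b6 def {q} use {q}

Liveness:
  b0: in=∅ out={h,q,t}
  b1: in={h,q,t} out={q}
  b2: in={q} out={q}
  b3: in={q} out={q}
  b4: in={q} out=∅
  b5: in={q} out={q}
  b6: in={q} out=∅

live-out(b1) = ["q"]

Answer: ["q"]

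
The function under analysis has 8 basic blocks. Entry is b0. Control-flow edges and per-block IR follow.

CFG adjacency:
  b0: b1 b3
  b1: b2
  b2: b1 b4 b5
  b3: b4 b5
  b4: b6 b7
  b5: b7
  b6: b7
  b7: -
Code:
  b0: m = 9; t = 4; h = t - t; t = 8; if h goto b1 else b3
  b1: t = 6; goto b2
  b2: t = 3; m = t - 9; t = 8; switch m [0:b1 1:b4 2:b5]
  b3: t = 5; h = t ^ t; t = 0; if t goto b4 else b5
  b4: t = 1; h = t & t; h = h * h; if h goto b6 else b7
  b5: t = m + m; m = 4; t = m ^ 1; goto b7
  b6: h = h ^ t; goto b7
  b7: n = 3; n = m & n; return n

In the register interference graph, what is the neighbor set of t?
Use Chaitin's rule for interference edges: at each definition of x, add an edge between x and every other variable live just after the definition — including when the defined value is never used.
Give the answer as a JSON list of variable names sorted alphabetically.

Answer: ["h", "m"]

Working:
Per-block:
  b0 def {h,m,t} use ∅
  b1 def {t} use ∅
  b2 def {m,t} use ∅
  b3 def {h,t} use ∅
  b4 def {h,t} use ∅
  b5 def {m,t} use {m}
  b6 def {h} use {h,t}
  b7 def {n} use {m}

Backward fixpoint:
  b0 li=∅ lo={m}
  b1 li=∅ lo=∅
  b2 li=∅ lo={m}
  b3 li={m} lo={m}
  b4 li={m} lo={h,m,t}
  b5 li={m} lo={m}
  b6 li={h,m,t} lo={m}
  b7 li={m} lo=∅

Conflict graph:
  h — {m,t}
  m — {h,n,t}
  n — {m}
  t — {h,m}

N(t) = ["h", "m"]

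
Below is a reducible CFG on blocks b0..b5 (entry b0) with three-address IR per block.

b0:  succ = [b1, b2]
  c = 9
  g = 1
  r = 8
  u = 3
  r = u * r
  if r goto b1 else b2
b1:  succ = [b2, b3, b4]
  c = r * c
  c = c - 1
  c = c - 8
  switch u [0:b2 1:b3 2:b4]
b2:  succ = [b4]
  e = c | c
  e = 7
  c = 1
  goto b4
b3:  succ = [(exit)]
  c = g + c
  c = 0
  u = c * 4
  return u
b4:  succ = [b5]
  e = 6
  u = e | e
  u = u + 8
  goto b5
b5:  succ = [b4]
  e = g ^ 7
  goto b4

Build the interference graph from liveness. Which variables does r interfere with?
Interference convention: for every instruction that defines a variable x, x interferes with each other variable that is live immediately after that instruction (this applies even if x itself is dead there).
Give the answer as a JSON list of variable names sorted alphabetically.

Answer: ["c", "g", "u"]

Analysis:
Block summaries:
  b0 def {c,g,r,u} use ∅
  b1 def {c} use {c,r,u}
  b2 def {c,e} use {c}
  b3 def {c,u} use {c,g}
  b4 def {e,u} use ∅
  b5 def {e} use {g}

Live sets:
  live b0: ∅→{c,g,r,u}
  live b1: {c,g,r,u}→{c,g}
  live b2: {c,g}→{g}
  live b3: {c,g}→∅
  live b4: {g}→{g}
  live b5: {g}→{g}

Interfere edges:
  c↔{g,r,u}
  e↔{g}
  g↔{c,e,r,u}
  r↔{c,g,u}
  u↔{c,g,r}

N(r) = ["c", "g", "u"]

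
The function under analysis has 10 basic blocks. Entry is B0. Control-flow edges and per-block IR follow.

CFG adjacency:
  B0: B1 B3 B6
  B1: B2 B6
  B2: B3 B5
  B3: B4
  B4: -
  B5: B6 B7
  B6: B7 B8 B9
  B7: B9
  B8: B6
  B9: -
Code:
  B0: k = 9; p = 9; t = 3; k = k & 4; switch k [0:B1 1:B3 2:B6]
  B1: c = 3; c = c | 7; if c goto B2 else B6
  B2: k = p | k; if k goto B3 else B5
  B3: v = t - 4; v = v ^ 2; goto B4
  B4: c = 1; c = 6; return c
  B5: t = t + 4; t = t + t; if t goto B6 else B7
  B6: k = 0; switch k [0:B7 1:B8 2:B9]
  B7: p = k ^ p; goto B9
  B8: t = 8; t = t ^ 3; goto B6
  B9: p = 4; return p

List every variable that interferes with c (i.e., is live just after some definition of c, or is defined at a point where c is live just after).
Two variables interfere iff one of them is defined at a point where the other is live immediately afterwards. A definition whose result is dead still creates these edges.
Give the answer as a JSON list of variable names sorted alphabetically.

Block summaries:
  B0: {k,p,t} / ∅
  B1: {c} / ∅
  B2: {k} / {k,p}
  B3: {v} / {t}
  B4: {c} / ∅
  B5: {t} / {t}
  B6: {k} / ∅
  B7: {p} / {k,p}
  B8: {t} / ∅
  B9: {p} / ∅

Backward fixpoint:
  live B0: ∅→{k,p,t}
  live B1: {k,p,t}→{k,p,t}
  live B2: {k,p,t}→{k,p,t}
  live B3: {t}→∅
  live B4: ∅→∅
  live B5: {k,p,t}→{k,p}
  live B6: {p}→{k,p}
  live B7: {k,p}→∅
  live B8: {p}→{p}
  live B9: ∅→∅

Conflict graph:
  c: {k,p,t}
  k: {c,p,t}
  p: {c,k,t}
  t: {c,k,p}
  v: ∅

N(c) = ["k", "p", "t"]

Answer: ["k", "p", "t"]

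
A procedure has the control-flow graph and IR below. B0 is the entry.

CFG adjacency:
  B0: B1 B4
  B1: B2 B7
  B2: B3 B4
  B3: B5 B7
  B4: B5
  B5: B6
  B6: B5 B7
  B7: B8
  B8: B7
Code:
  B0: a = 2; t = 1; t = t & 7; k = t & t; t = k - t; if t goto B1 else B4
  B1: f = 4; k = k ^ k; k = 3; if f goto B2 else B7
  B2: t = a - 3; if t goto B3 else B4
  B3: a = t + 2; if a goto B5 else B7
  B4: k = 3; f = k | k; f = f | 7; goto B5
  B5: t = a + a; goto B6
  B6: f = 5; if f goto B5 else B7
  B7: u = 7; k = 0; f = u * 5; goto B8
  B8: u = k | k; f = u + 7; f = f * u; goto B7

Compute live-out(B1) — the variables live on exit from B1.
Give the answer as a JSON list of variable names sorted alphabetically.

Block summaries:
  B0: def={a,k,t} ue=∅
  B1: def={f,k} ue={k}
  B2: def={t} ue={a}
  B3: def={a} ue={t}
  B4: def={f,k} ue=∅
  B5: def={t} ue={a}
  B6: def={f} ue=∅
  B7: def={f,k,u} ue=∅
  B8: def={f,u} ue={k}

Backward fixpoint:
  B0 li=∅ lo={a,k}
  B1 li={a,k} lo={a}
  B2 li={a} lo={a,t}
  B3 li={t} lo={a}
  B4 li={a} lo={a}
  B5 li={a} lo={a}
  B6 li={a} lo={a}
  B7 li=∅ lo={k}
  B8 li={k} lo=∅

live-out(B1) = ["a"]

Answer: ["a"]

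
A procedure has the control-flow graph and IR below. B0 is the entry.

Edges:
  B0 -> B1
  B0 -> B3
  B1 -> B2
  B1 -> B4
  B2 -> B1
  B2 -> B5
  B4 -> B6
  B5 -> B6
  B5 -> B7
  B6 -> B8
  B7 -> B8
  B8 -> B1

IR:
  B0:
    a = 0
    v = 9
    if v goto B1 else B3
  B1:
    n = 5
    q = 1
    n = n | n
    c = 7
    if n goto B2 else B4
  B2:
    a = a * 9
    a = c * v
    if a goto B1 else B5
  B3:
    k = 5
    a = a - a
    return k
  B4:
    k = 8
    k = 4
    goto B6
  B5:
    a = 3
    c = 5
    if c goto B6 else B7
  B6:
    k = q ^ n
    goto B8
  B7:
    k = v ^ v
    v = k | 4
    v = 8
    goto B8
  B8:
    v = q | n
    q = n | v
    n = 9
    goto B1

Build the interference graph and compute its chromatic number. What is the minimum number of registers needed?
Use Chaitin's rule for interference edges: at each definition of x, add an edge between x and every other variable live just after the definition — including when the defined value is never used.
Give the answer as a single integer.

Answer: 5

Derivation:
Per-block:
  B0 def {a,v} use ∅
  B1 def {c,n,q} use ∅
  B2 def {a} use {a,c,v}
  B3 def {a,k} use {a}
  B4 def {k} use ∅
  B5 def {a,c} use ∅
  B6 def {k} use {n,q}
  B7 def {k,v} use {v}
  B8 def {n,q,v} use {n,q}

Live sets:
  B0 li=∅ lo={a,v}
  B1 li={a,v} lo={a,c,n,q,v}
  B2 li={a,c,n,q,v} lo={a,n,q,v}
  B3 li={a} lo=∅
  B4 li={a,n,q} lo={a,n,q}
  B5 li={n,q,v} lo={a,n,q,v}
  B6 li={a,n,q} lo={a,n,q}
  B7 li={a,n,q,v} lo={a,n,q}
  B8 li={a,n,q} lo={a,v}

Interfere edges:
  a: {c,k,n,q,v}
  c: {a,n,q,v}
  k: {a,n,q}
  n: {a,c,k,q,v}
  q: {a,c,k,n,v}
  v: {a,c,n,q}

Chromatic number:
  lower bound: {a,c,n,q,v} mutually conflict ⇒ χ ≥ 5
  5-colouring: R0={a}  R1={n}  R2={q}  R3={c,k}  R4={v}
  χ = 5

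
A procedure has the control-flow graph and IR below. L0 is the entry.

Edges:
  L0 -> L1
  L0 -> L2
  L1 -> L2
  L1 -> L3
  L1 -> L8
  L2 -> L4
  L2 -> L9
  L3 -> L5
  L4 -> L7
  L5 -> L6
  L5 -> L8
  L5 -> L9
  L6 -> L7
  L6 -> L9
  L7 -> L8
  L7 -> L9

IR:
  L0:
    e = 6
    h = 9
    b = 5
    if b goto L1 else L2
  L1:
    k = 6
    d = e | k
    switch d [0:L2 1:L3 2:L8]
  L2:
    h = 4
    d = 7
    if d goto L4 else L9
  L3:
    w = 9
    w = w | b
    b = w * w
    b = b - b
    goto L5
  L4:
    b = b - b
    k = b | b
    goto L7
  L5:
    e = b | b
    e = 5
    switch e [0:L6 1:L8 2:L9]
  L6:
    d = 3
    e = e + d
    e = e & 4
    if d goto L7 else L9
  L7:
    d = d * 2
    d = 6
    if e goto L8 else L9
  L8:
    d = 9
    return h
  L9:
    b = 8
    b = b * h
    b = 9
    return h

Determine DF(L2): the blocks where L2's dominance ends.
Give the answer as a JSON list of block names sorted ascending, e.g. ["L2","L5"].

idom tree: L1←L0 L2←L0 L3←L1 L4←L2 L5←L3 L6←L5 L7←L0 L8←L0 L9←L0
Dom at joins:
  L2: preds {L0,L1}: {L0} ∩ {L0,L1} = {L0}; idom=L0
  L7: preds {L4,L6}: {L0,L2,L4} ∩ {L0,L1,L3,L5,L6} = {L0}; idom=L0
  L8: preds {L1,L5,L7}: {L0,L1} ∩ {L0,L1,L3,L5} ∩ {L0,L7} = {L0}; idom=L0
  L9: preds {L2,L5,L6,L7}: {L0,L2} ∩ {L0,L1,L3,L5} ∩ {L0,L1,L3,L5,L6} ∩ {L0,L7} = {L0}; idom=L0

Frontier:
  join L2 pred L0: · stop@L0
  join L2 pred L1: L1 stop@L0
  join L7 pred L4: L4→L2 stop@L0
  join L7 pred L6: L6→L5→L3→L1 stop@L0
  join L8 pred L1: L1 stop@L0
  join L8 pred L5: L5→L3→L1 stop@L0
  join L8 pred L7: L7 stop@L0
  join L9 pred L2: L2 stop@L0
  join L9 pred L5: L5→L3→L1 stop@L0
  join L9 pred L6: L6→L5→L3→L1 stop@L0
  join L9 pred L7: L7 stop@L0
  L0: DF=∅
  L1: DF={L2,L7,L8,L9}
  L2: DF={L7,L9}
  L3: DF={L7,L8,L9}
  L4: DF={L7}
  L5: DF={L7,L8,L9}
  L6: DF={L7,L9}
  L7: DF={L8,L9}
  L8: DF=∅
  L9: DF=∅

DF(L2) = ["L7", "L9"]

Answer: ["L7", "L9"]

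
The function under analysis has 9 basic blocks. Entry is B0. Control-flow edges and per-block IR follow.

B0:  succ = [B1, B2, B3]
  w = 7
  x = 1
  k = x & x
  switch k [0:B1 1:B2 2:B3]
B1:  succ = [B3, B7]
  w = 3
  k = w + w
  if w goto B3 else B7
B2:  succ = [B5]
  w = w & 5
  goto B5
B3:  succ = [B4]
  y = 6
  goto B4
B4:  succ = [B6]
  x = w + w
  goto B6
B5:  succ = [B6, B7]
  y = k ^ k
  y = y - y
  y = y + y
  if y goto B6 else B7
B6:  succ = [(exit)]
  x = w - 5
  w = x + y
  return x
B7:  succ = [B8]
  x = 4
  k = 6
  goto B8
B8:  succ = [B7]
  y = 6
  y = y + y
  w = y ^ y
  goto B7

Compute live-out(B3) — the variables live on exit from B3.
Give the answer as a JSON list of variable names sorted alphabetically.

Answer: ["w", "y"]

Derivation:
Block summaries:
  B0: {k,w,x} / ∅
  B1: {k,w} / ∅
  B2: {w} / {w}
  B3: {y} / ∅
  B4: {x} / {w}
  B5: {y} / {k}
  B6: {w,x} / {w,y}
  B7: {k,x} / ∅
  B8: {w,y} / ∅

Liveness:
  B0: in=∅ out={k,w}
  B1: in=∅ out={w}
  B2: in={k,w} out={k,w}
  B3: in={w} out={w,y}
  B4: in={w,y} out={w,y}
  B5: in={k,w} out={w,y}
  B6: in={w,y} out=∅
  B7: in=∅ out=∅
  B8: in=∅ out=∅

live-out(B3) = ["w", "y"]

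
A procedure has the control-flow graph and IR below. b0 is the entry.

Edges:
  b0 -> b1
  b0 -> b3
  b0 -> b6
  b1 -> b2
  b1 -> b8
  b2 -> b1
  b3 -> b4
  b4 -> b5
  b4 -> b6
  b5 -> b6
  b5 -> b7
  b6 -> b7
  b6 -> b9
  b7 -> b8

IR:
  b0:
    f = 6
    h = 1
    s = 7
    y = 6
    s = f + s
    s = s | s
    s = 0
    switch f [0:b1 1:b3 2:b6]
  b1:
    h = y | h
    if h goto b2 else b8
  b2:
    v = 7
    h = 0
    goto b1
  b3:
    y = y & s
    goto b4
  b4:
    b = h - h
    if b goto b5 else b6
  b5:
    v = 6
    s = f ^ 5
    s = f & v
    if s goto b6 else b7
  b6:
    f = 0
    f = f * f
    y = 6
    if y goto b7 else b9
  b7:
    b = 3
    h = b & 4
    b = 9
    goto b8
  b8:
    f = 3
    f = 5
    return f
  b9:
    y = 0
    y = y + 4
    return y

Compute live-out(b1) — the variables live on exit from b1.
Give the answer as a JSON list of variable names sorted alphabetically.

Answer: ["y"]

Working:
Block summaries:
  b0: def={f,h,s,y} ue=∅
  b1: def={h} ue={h,y}
  b2: def={h,v} ue=∅
  b3: def={y} ue={s,y}
  b4: def={b} ue={h}
  b5: def={s,v} ue={f}
  b6: def={f,y} ue=∅
  b7: def={b,h} ue=∅
  b8: def={f} ue=∅
  b9: def={y} ue=∅

Backward fixpoint:
  b0: in=∅ out={f,h,s,y}
  b1: in={h,y} out={y}
  b2: in={y} out={h,y}
  b3: in={f,h,s,y} out={f,h}
  b4: in={f,h} out={f}
  b5: in={f} out=∅
  b6: in=∅ out=∅
  b7: in=∅ out=∅
  b8: in=∅ out=∅
  b9: in=∅ out=∅

live-out(b1) = ["y"]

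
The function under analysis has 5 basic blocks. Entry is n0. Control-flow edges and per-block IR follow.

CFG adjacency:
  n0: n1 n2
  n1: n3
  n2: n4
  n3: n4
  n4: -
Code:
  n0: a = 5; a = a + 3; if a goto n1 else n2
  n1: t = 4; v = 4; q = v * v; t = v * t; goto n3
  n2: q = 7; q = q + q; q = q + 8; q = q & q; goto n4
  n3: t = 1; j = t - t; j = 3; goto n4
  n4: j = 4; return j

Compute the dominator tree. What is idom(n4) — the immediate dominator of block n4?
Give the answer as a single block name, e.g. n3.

idom tree: n1←n0 n2←n0 n3←n1 n4←n0
Dom at joins:
  n4: preds {n2,n3}: {n0,n2} ∩ {n0,n1,n3} = {n0}; idom=n0

idom(n4) = n0

Answer: n0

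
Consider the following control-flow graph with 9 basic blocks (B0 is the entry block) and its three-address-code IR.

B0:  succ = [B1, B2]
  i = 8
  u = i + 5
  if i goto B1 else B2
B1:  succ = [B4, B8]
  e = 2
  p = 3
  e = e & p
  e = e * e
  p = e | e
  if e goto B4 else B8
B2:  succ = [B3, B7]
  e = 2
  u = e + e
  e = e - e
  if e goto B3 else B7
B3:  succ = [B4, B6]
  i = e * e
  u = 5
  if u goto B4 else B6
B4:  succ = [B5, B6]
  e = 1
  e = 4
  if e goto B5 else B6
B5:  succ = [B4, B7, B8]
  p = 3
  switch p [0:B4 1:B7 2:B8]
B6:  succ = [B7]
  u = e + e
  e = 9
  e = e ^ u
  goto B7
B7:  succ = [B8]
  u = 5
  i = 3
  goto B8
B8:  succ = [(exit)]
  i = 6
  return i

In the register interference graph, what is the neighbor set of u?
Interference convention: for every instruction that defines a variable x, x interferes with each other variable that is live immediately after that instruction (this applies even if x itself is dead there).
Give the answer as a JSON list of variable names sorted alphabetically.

Answer: ["e", "i"]

Working:
def/use:
  B0 def {i,u} use ∅
  B1 def {e,p} use ∅
  B2 def {e,u} use ∅
  B3 def {i,u} use {e}
  B4 def {e} use ∅
  B5 def {p} use ∅
  B6 def {e,u} use {e}
  B7 def {i,u} use ∅
  B8 def {i} use ∅

Liveness:
  B0 li=∅ lo=∅
  B1 li=∅ lo=∅
  B2 li=∅ lo={e}
  B3 li={e} lo={e}
  B4 li=∅ lo={e}
  B5 li=∅ lo=∅
  B6 li={e} lo=∅
  B7 li=∅ lo=∅
  B8 li=∅ lo=∅

Interfere edges:
  e — {i,p,u}
  i — {e,u}
  p — {e}
  u — {e,i}

N(u) = ["e", "i"]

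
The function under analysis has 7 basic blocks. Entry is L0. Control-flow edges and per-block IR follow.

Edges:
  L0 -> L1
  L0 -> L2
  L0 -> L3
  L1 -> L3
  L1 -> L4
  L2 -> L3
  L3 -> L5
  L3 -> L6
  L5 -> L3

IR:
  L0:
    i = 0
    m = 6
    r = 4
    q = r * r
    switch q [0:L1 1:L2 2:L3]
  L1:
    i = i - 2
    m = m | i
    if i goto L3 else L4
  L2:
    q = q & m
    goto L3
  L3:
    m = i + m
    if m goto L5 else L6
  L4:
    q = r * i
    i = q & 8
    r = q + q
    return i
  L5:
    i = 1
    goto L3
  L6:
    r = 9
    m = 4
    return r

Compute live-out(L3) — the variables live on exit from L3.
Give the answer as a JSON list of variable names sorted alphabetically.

Answer: ["m"]

Analysis:
Block summaries:
  L0: {i,m,q,r} / ∅
  L1: {i,m} / {i,m}
  L2: {q} / {m,q}
  L3: {m} / {i,m}
  L4: {i,q,r} / {i,r}
  L5: {i} / ∅
  L6: {m,r} / ∅

Backward fixpoint:
  L0: in=∅ out={i,m,q,r}
  L1: in={i,m,r} out={i,m,r}
  L2: in={i,m,q} out={i,m}
  L3: in={i,m} out={m}
  L4: in={i,r} out=∅
  L5: in={m} out={i,m}
  L6: in=∅ out=∅

live-out(L3) = ["m"]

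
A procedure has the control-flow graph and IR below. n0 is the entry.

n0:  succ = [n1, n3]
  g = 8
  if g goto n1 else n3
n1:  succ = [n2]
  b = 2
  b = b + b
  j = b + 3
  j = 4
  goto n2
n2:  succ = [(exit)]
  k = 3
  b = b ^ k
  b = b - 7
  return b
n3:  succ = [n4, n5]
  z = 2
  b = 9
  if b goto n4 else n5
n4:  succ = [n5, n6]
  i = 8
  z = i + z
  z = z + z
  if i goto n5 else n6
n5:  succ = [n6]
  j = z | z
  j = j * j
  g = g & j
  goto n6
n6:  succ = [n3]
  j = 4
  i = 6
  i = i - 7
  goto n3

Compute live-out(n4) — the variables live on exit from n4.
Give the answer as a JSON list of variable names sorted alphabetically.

Answer: ["g", "z"]

Analysis:
Per-block:
  n0: {g} / ∅
  n1: {b,j} / ∅
  n2: {b,k} / {b}
  n3: {b,z} / ∅
  n4: {i,z} / {z}
  n5: {g,j} / {g,z}
  n6: {i,j} / ∅

Liveness:
  n0 li=∅ lo={g}
  n1 li=∅ lo={b}
  n2 li={b} lo=∅
  n3 li={g} lo={g,z}
  n4 li={g,z} lo={g,z}
  n5 li={g,z} lo={g}
  n6 li={g} lo={g}

live-out(n4) = ["g", "z"]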